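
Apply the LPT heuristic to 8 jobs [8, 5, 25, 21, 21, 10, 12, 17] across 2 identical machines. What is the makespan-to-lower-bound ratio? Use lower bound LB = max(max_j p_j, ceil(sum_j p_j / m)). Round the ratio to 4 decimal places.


LPT order: [25, 21, 21, 17, 12, 10, 8, 5]
Machine loads after assignment: [59, 60]
LPT makespan = 60
Lower bound = max(max_job, ceil(total/2)) = max(25, 60) = 60
Ratio = 60 / 60 = 1.0

1.0


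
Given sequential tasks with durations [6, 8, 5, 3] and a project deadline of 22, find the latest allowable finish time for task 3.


LF(activity 3) = deadline - sum of successor durations
Successors: activities 4 through 4 with durations [3]
Sum of successor durations = 3
LF = 22 - 3 = 19

19


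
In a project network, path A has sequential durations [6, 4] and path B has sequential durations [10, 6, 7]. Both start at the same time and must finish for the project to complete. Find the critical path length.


Path A total = 6 + 4 = 10
Path B total = 10 + 6 + 7 = 23
Critical path = longest path = max(10, 23) = 23

23


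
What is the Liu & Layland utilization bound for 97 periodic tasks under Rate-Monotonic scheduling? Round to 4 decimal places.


Compute 2^(1/97) = 1.0071714397
Subtract 1: 1.0071714397 - 1 = 0.0071714397
Multiply by n: 97 * 0.0071714397 = 0.6956296509
Round to 4 dp: 0.6956

0.6956


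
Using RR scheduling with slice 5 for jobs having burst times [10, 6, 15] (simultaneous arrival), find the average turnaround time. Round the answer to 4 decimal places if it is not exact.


Time quantum = 5
Execution trace:
  J1 runs 5 units, time = 5
  J2 runs 5 units, time = 10
  J3 runs 5 units, time = 15
  J1 runs 5 units, time = 20
  J2 runs 1 units, time = 21
  J3 runs 5 units, time = 26
  J3 runs 5 units, time = 31
Finish times: [20, 21, 31]
Average turnaround = 72/3 = 24.0

24.0


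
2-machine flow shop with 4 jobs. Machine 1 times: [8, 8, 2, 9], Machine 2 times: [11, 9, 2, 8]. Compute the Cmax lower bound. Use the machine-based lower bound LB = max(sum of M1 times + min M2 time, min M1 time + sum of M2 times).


LB1 = sum(M1 times) + min(M2 times) = 27 + 2 = 29
LB2 = min(M1 times) + sum(M2 times) = 2 + 30 = 32
Lower bound = max(LB1, LB2) = max(29, 32) = 32

32


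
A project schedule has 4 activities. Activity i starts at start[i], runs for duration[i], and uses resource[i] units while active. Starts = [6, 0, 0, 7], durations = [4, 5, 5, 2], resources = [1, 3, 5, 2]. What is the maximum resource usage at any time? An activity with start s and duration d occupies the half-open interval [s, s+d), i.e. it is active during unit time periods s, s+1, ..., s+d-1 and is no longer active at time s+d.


Each activity i is active on [start_i, start_i + duration_i).
Compute total resource usage per time slot:
  t=0: active resources = [3, 5], total = 8
  t=1: active resources = [3, 5], total = 8
  t=2: active resources = [3, 5], total = 8
  t=3: active resources = [3, 5], total = 8
  t=4: active resources = [3, 5], total = 8
  t=5: active resources = [], total = 0
  t=6: active resources = [1], total = 1
  t=7: active resources = [1, 2], total = 3
  t=8: active resources = [1, 2], total = 3
  t=9: active resources = [1], total = 1
Peak resource demand = 8

8


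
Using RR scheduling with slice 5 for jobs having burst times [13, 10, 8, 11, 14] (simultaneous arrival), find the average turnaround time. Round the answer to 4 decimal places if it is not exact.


Time quantum = 5
Execution trace:
  J1 runs 5 units, time = 5
  J2 runs 5 units, time = 10
  J3 runs 5 units, time = 15
  J4 runs 5 units, time = 20
  J5 runs 5 units, time = 25
  J1 runs 5 units, time = 30
  J2 runs 5 units, time = 35
  J3 runs 3 units, time = 38
  J4 runs 5 units, time = 43
  J5 runs 5 units, time = 48
  J1 runs 3 units, time = 51
  J4 runs 1 units, time = 52
  J5 runs 4 units, time = 56
Finish times: [51, 35, 38, 52, 56]
Average turnaround = 232/5 = 46.4

46.4


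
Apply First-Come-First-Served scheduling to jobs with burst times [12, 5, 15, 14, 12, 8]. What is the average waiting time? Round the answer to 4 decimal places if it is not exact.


FCFS order (as given): [12, 5, 15, 14, 12, 8]
Waiting times:
  Job 1: wait = 0
  Job 2: wait = 12
  Job 3: wait = 17
  Job 4: wait = 32
  Job 5: wait = 46
  Job 6: wait = 58
Sum of waiting times = 165
Average waiting time = 165/6 = 27.5

27.5


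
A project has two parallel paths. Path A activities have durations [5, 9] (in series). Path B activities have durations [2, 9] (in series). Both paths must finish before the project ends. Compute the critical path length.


Path A total = 5 + 9 = 14
Path B total = 2 + 9 = 11
Critical path = longest path = max(14, 11) = 14

14


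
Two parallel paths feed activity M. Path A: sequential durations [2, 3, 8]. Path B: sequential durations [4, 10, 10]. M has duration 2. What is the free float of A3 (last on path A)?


ES(A3) = sum of predecessors on chain A = 5
EF(A3) = ES + duration = 5 + 8 = 13
Successor of A3 is M. ES(M) = max(sum(A), sum(B)) = max(13, 24) = 24
Free float = ES(successor) - EF(current) = 24 - 13 = 11

11


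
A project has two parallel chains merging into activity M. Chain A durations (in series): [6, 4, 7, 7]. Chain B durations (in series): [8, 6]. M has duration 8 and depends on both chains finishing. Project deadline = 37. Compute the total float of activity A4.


Forward pass: ES(A4) = sum of predecessors on chain A = 17
EF = ES + duration = 17 + 7 = 24
Backward pass: LF(M) = deadline = 37; LS(M) = 37 - 8 = 29
LF(A4) = LS(M) - sum(successors on chain A) = 29 - 0 = 29
LS = LF - duration = 29 - 7 = 22
Total float = LS - ES = 22 - 17 = 5

5


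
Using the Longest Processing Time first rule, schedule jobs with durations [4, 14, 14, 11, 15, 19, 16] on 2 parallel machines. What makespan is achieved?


Sort jobs in decreasing order (LPT): [19, 16, 15, 14, 14, 11, 4]
Assign each job to the least loaded machine:
  Machine 1: jobs [19, 14, 11, 4], load = 48
  Machine 2: jobs [16, 15, 14], load = 45
Makespan = max load = 48

48


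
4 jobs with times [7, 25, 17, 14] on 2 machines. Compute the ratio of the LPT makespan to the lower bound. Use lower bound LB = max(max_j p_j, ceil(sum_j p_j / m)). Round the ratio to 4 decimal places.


LPT order: [25, 17, 14, 7]
Machine loads after assignment: [32, 31]
LPT makespan = 32
Lower bound = max(max_job, ceil(total/2)) = max(25, 32) = 32
Ratio = 32 / 32 = 1.0

1.0


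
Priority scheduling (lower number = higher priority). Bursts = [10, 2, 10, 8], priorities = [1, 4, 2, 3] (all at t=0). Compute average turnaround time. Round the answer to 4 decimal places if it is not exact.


Sort by priority (ascending = highest first):
Order: [(1, 10), (2, 10), (3, 8), (4, 2)]
Completion times:
  Priority 1, burst=10, C=10
  Priority 2, burst=10, C=20
  Priority 3, burst=8, C=28
  Priority 4, burst=2, C=30
Average turnaround = 88/4 = 22.0

22.0


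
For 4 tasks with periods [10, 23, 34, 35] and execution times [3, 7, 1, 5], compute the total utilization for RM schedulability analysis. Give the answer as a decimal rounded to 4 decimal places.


Compute individual utilizations (exact fractions):
  Task 1: C/T = 3/10 (approx. 0.3)
  Task 2: C/T = 7/23 (approx. 0.3043)
  Task 3: C/T = 1/34 (approx. 0.0294)
  Task 4: C/T = 5/35 = 1/7 (approx. 0.1429)
Total utilization U = 3/10 + 7/23 + 1/34 + 1/7 = 10628/13685
Rounded to 4 decimal places: U = 0.7766
RM (Liu & Layland) bound for 4 tasks = 0.756828; compare with U = 10628/13685 (approx. 0.776617)
bound < U <= 1, so the RM sufficient condition is not met (inconclusive; an exact test such as response-time analysis is needed).

0.7766


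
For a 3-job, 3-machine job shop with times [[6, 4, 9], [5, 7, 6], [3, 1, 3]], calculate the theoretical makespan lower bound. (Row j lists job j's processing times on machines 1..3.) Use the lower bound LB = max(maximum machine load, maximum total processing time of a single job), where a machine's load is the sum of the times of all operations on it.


Machine loads:
  Machine 1: 6 + 5 + 3 = 14
  Machine 2: 4 + 7 + 1 = 12
  Machine 3: 9 + 6 + 3 = 18
Max machine load = 18
Job totals:
  Job 1: 19
  Job 2: 18
  Job 3: 7
Max job total = 19
Lower bound = max(18, 19) = 19

19


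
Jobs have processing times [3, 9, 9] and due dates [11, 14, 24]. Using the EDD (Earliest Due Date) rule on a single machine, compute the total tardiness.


Sort by due date (EDD order): [(3, 11), (9, 14), (9, 24)]
Compute completion times and tardiness:
  Job 1: p=3, d=11, C=3, tardiness=max(0,3-11)=0
  Job 2: p=9, d=14, C=12, tardiness=max(0,12-14)=0
  Job 3: p=9, d=24, C=21, tardiness=max(0,21-24)=0
Total tardiness = 0

0


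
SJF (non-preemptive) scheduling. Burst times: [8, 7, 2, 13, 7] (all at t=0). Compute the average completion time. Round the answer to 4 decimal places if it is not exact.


SJF order (ascending): [2, 7, 7, 8, 13]
Completion times:
  Job 1: burst=2, C=2
  Job 2: burst=7, C=9
  Job 3: burst=7, C=16
  Job 4: burst=8, C=24
  Job 5: burst=13, C=37
Average completion = 88/5 = 17.6

17.6


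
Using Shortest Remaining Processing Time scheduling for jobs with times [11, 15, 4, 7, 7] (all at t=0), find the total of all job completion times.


Since all jobs arrive at t=0, SRPT equals SPT ordering.
SPT order: [4, 7, 7, 11, 15]
Completion times:
  Job 1: p=4, C=4
  Job 2: p=7, C=11
  Job 3: p=7, C=18
  Job 4: p=11, C=29
  Job 5: p=15, C=44
Total completion time = 4 + 11 + 18 + 29 + 44 = 106

106


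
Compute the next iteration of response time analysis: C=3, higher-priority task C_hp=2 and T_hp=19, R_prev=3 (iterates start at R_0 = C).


R_next = C + ceil(R_prev / T_hp) * C_hp
ceil(3 / 19) = ceil(0.1579) = 1
Interference = 1 * 2 = 2
R_next = 3 + 2 = 5

5


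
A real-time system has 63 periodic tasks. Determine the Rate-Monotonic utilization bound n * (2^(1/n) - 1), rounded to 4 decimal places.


Compute 2^(1/63) = 1.0110630845
Subtract 1: 1.0110630845 - 1 = 0.0110630845
Multiply by n: 63 * 0.0110630845 = 0.6969743235
Round to 4 dp: 0.6970

0.6970


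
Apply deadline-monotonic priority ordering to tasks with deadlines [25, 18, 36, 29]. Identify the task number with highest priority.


Sort tasks by relative deadline (ascending):
  Task 2: deadline = 18
  Task 1: deadline = 25
  Task 4: deadline = 29
  Task 3: deadline = 36
Priority order (highest first): [2, 1, 4, 3]
Highest priority task = 2

2


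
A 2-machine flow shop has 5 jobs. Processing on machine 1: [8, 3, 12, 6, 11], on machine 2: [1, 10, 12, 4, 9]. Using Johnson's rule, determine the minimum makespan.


Apply Johnson's rule:
  Group 1 (a <= b): [(2, 3, 10), (3, 12, 12)]
  Group 2 (a > b): [(5, 11, 9), (4, 6, 4), (1, 8, 1)]
Optimal job order: [2, 3, 5, 4, 1]
Schedule:
  Job 2: M1 done at 3, M2 done at 13
  Job 3: M1 done at 15, M2 done at 27
  Job 5: M1 done at 26, M2 done at 36
  Job 4: M1 done at 32, M2 done at 40
  Job 1: M1 done at 40, M2 done at 41
Makespan = 41

41


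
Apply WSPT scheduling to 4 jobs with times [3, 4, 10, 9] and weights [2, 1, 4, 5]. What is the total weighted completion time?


Compute p/w ratios and sort ascending (WSPT): [(3, 2), (9, 5), (10, 4), (4, 1)]
Compute weighted completion times:
  Job (p=3,w=2): C=3, w*C=2*3=6
  Job (p=9,w=5): C=12, w*C=5*12=60
  Job (p=10,w=4): C=22, w*C=4*22=88
  Job (p=4,w=1): C=26, w*C=1*26=26
Total weighted completion time = 180

180


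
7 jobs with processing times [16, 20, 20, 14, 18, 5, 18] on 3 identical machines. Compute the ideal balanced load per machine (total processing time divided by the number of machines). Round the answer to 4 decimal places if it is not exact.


Total processing time = 16 + 20 + 20 + 14 + 18 + 5 + 18 = 111
Number of machines = 3
Ideal balanced load = 111 / 3 = 37.0

37.0


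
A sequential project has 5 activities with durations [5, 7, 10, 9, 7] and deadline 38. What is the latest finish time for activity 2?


LF(activity 2) = deadline - sum of successor durations
Successors: activities 3 through 5 with durations [10, 9, 7]
Sum of successor durations = 26
LF = 38 - 26 = 12

12


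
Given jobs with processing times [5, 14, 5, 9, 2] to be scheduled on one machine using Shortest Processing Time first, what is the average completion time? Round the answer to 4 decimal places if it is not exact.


Sort jobs by processing time (SPT order): [2, 5, 5, 9, 14]
Compute completion times sequentially:
  Job 1: processing = 2, completes at 2
  Job 2: processing = 5, completes at 7
  Job 3: processing = 5, completes at 12
  Job 4: processing = 9, completes at 21
  Job 5: processing = 14, completes at 35
Sum of completion times = 77
Average completion time = 77/5 = 15.4

15.4


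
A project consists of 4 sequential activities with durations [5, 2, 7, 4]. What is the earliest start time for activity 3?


Activity 3 starts after activities 1 through 2 complete.
Predecessor durations: [5, 2]
ES = 5 + 2 = 7

7


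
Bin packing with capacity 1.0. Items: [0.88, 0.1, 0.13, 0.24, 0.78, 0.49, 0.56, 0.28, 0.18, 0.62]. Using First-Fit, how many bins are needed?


Place items sequentially using First-Fit:
  Item 0.88 -> new Bin 1
  Item 0.1 -> Bin 1 (now 0.98)
  Item 0.13 -> new Bin 2
  Item 0.24 -> Bin 2 (now 0.37)
  Item 0.78 -> new Bin 3
  Item 0.49 -> Bin 2 (now 0.86)
  Item 0.56 -> new Bin 4
  Item 0.28 -> Bin 4 (now 0.84)
  Item 0.18 -> Bin 3 (now 0.96)
  Item 0.62 -> new Bin 5
Total bins used = 5

5


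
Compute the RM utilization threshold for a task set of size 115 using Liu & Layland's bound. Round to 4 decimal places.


Compute 2^(1/115) = 1.0060455679
Subtract 1: 1.0060455679 - 1 = 0.0060455679
Multiply by n: 115 * 0.0060455679 = 0.6952403085
Round to 4 dp: 0.6952

0.6952


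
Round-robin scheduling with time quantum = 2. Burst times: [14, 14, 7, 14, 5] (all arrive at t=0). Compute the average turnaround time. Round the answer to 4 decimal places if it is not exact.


Time quantum = 2
Execution trace:
  J1 runs 2 units, time = 2
  J2 runs 2 units, time = 4
  J3 runs 2 units, time = 6
  J4 runs 2 units, time = 8
  J5 runs 2 units, time = 10
  J1 runs 2 units, time = 12
  J2 runs 2 units, time = 14
  J3 runs 2 units, time = 16
  J4 runs 2 units, time = 18
  J5 runs 2 units, time = 20
  J1 runs 2 units, time = 22
  J2 runs 2 units, time = 24
  J3 runs 2 units, time = 26
  J4 runs 2 units, time = 28
  J5 runs 1 units, time = 29
  J1 runs 2 units, time = 31
  J2 runs 2 units, time = 33
  J3 runs 1 units, time = 34
  J4 runs 2 units, time = 36
  J1 runs 2 units, time = 38
  J2 runs 2 units, time = 40
  J4 runs 2 units, time = 42
  J1 runs 2 units, time = 44
  J2 runs 2 units, time = 46
  J4 runs 2 units, time = 48
  J1 runs 2 units, time = 50
  J2 runs 2 units, time = 52
  J4 runs 2 units, time = 54
Finish times: [50, 52, 34, 54, 29]
Average turnaround = 219/5 = 43.8

43.8


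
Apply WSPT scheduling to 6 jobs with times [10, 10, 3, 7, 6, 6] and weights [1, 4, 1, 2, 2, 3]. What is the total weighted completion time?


Compute p/w ratios and sort ascending (WSPT): [(6, 3), (10, 4), (3, 1), (6, 2), (7, 2), (10, 1)]
Compute weighted completion times:
  Job (p=6,w=3): C=6, w*C=3*6=18
  Job (p=10,w=4): C=16, w*C=4*16=64
  Job (p=3,w=1): C=19, w*C=1*19=19
  Job (p=6,w=2): C=25, w*C=2*25=50
  Job (p=7,w=2): C=32, w*C=2*32=64
  Job (p=10,w=1): C=42, w*C=1*42=42
Total weighted completion time = 257

257


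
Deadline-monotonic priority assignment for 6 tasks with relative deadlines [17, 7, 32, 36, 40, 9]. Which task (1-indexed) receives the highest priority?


Sort tasks by relative deadline (ascending):
  Task 2: deadline = 7
  Task 6: deadline = 9
  Task 1: deadline = 17
  Task 3: deadline = 32
  Task 4: deadline = 36
  Task 5: deadline = 40
Priority order (highest first): [2, 6, 1, 3, 4, 5]
Highest priority task = 2

2


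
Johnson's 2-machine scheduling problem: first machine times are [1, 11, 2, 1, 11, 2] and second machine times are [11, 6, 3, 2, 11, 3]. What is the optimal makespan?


Apply Johnson's rule:
  Group 1 (a <= b): [(1, 1, 11), (4, 1, 2), (3, 2, 3), (6, 2, 3), (5, 11, 11)]
  Group 2 (a > b): [(2, 11, 6)]
Optimal job order: [1, 4, 3, 6, 5, 2]
Schedule:
  Job 1: M1 done at 1, M2 done at 12
  Job 4: M1 done at 2, M2 done at 14
  Job 3: M1 done at 4, M2 done at 17
  Job 6: M1 done at 6, M2 done at 20
  Job 5: M1 done at 17, M2 done at 31
  Job 2: M1 done at 28, M2 done at 37
Makespan = 37

37


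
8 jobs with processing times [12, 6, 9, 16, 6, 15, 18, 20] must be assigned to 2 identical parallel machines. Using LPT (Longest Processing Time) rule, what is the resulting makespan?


Sort jobs in decreasing order (LPT): [20, 18, 16, 15, 12, 9, 6, 6]
Assign each job to the least loaded machine:
  Machine 1: jobs [20, 15, 9, 6], load = 50
  Machine 2: jobs [18, 16, 12, 6], load = 52
Makespan = max load = 52

52


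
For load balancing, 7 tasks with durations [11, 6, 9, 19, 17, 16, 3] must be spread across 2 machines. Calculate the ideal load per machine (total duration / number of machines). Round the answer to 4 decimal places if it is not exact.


Total processing time = 11 + 6 + 9 + 19 + 17 + 16 + 3 = 81
Number of machines = 2
Ideal balanced load = 81 / 2 = 40.5

40.5


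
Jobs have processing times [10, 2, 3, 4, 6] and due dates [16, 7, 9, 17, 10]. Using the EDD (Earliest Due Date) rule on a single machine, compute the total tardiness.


Sort by due date (EDD order): [(2, 7), (3, 9), (6, 10), (10, 16), (4, 17)]
Compute completion times and tardiness:
  Job 1: p=2, d=7, C=2, tardiness=max(0,2-7)=0
  Job 2: p=3, d=9, C=5, tardiness=max(0,5-9)=0
  Job 3: p=6, d=10, C=11, tardiness=max(0,11-10)=1
  Job 4: p=10, d=16, C=21, tardiness=max(0,21-16)=5
  Job 5: p=4, d=17, C=25, tardiness=max(0,25-17)=8
Total tardiness = 14

14


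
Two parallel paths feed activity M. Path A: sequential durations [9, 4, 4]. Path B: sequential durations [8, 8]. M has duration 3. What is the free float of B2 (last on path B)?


ES(B2) = sum of predecessors on chain B = 8
EF(B2) = ES + duration = 8 + 8 = 16
Successor of B2 is M. ES(M) = max(sum(A), sum(B)) = max(17, 16) = 17
Free float = ES(successor) - EF(current) = 17 - 16 = 1

1


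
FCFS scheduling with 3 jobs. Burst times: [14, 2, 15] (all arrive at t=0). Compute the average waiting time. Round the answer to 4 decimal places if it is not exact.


FCFS order (as given): [14, 2, 15]
Waiting times:
  Job 1: wait = 0
  Job 2: wait = 14
  Job 3: wait = 16
Sum of waiting times = 30
Average waiting time = 30/3 = 10.0

10.0


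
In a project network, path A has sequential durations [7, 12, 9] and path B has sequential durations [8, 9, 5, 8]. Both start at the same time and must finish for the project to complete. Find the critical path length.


Path A total = 7 + 12 + 9 = 28
Path B total = 8 + 9 + 5 + 8 = 30
Critical path = longest path = max(28, 30) = 30

30


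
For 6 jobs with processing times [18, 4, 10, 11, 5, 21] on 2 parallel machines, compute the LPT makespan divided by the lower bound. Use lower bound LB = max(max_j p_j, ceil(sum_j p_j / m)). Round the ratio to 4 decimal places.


LPT order: [21, 18, 11, 10, 5, 4]
Machine loads after assignment: [35, 34]
LPT makespan = 35
Lower bound = max(max_job, ceil(total/2)) = max(21, 35) = 35
Ratio = 35 / 35 = 1.0

1.0


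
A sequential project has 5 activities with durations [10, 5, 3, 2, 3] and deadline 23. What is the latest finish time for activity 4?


LF(activity 4) = deadline - sum of successor durations
Successors: activities 5 through 5 with durations [3]
Sum of successor durations = 3
LF = 23 - 3 = 20

20


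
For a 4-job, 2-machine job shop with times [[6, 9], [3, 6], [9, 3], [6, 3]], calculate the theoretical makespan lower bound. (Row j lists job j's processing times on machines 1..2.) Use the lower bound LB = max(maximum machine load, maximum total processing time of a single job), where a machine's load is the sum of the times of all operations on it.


Machine loads:
  Machine 1: 6 + 3 + 9 + 6 = 24
  Machine 2: 9 + 6 + 3 + 3 = 21
Max machine load = 24
Job totals:
  Job 1: 15
  Job 2: 9
  Job 3: 12
  Job 4: 9
Max job total = 15
Lower bound = max(24, 15) = 24

24


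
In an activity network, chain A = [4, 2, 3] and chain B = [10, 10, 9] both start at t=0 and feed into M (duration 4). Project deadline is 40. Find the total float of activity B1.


Forward pass: ES(B1) = sum of predecessors on chain B = 0
EF = ES + duration = 0 + 10 = 10
Backward pass: LF(M) = deadline = 40; LS(M) = 40 - 4 = 36
LF(B1) = LS(M) - sum(successors on chain B) = 36 - 19 = 17
LS = LF - duration = 17 - 10 = 7
Total float = LS - ES = 7 - 0 = 7

7


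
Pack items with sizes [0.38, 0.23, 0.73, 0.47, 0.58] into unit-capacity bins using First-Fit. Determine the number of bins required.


Place items sequentially using First-Fit:
  Item 0.38 -> new Bin 1
  Item 0.23 -> Bin 1 (now 0.61)
  Item 0.73 -> new Bin 2
  Item 0.47 -> new Bin 3
  Item 0.58 -> new Bin 4
Total bins used = 4

4


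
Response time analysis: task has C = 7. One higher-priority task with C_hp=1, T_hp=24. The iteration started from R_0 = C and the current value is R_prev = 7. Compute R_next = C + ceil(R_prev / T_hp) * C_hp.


R_next = C + ceil(R_prev / T_hp) * C_hp
ceil(7 / 24) = ceil(0.2917) = 1
Interference = 1 * 1 = 1
R_next = 7 + 1 = 8

8


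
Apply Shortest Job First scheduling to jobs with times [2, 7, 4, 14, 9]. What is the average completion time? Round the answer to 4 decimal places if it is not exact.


SJF order (ascending): [2, 4, 7, 9, 14]
Completion times:
  Job 1: burst=2, C=2
  Job 2: burst=4, C=6
  Job 3: burst=7, C=13
  Job 4: burst=9, C=22
  Job 5: burst=14, C=36
Average completion = 79/5 = 15.8

15.8


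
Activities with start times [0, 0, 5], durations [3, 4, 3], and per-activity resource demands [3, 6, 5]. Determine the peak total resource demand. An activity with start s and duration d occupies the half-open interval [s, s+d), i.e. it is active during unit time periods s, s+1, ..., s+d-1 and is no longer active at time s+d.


Each activity i is active on [start_i, start_i + duration_i).
Compute total resource usage per time slot:
  t=0: active resources = [3, 6], total = 9
  t=1: active resources = [3, 6], total = 9
  t=2: active resources = [3, 6], total = 9
  t=3: active resources = [6], total = 6
  t=4: active resources = [], total = 0
  t=5: active resources = [5], total = 5
  t=6: active resources = [5], total = 5
  t=7: active resources = [5], total = 5
Peak resource demand = 9

9


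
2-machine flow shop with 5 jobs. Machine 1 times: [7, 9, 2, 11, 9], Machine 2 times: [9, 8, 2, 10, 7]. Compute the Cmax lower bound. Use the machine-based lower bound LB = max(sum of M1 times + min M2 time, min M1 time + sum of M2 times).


LB1 = sum(M1 times) + min(M2 times) = 38 + 2 = 40
LB2 = min(M1 times) + sum(M2 times) = 2 + 36 = 38
Lower bound = max(LB1, LB2) = max(40, 38) = 40

40


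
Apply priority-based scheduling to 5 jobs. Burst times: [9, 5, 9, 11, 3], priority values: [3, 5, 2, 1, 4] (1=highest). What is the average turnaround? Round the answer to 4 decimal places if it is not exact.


Sort by priority (ascending = highest first):
Order: [(1, 11), (2, 9), (3, 9), (4, 3), (5, 5)]
Completion times:
  Priority 1, burst=11, C=11
  Priority 2, burst=9, C=20
  Priority 3, burst=9, C=29
  Priority 4, burst=3, C=32
  Priority 5, burst=5, C=37
Average turnaround = 129/5 = 25.8

25.8


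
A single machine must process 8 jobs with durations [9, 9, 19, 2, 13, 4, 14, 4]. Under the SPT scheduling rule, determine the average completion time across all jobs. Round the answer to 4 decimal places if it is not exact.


Sort jobs by processing time (SPT order): [2, 4, 4, 9, 9, 13, 14, 19]
Compute completion times sequentially:
  Job 1: processing = 2, completes at 2
  Job 2: processing = 4, completes at 6
  Job 3: processing = 4, completes at 10
  Job 4: processing = 9, completes at 19
  Job 5: processing = 9, completes at 28
  Job 6: processing = 13, completes at 41
  Job 7: processing = 14, completes at 55
  Job 8: processing = 19, completes at 74
Sum of completion times = 235
Average completion time = 235/8 = 29.375

29.375


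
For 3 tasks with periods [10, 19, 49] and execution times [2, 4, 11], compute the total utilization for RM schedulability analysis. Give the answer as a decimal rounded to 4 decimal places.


Compute individual utilizations (exact fractions):
  Task 1: C/T = 2/10 = 1/5 (approx. 0.2)
  Task 2: C/T = 4/19 (approx. 0.2105)
  Task 3: C/T = 11/49 (approx. 0.2245)
Total utilization U = 1/5 + 4/19 + 11/49 = 2956/4655
Rounded to 4 decimal places: U = 0.6350
RM (Liu & Layland) bound for 3 tasks = 0.779763; compare with U = 2956/4655 (approx. 0.635016)
U <= bound, so schedulable by RM sufficient condition.

0.6350


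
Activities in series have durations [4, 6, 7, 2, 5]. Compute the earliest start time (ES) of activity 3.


Activity 3 starts after activities 1 through 2 complete.
Predecessor durations: [4, 6]
ES = 4 + 6 = 10

10


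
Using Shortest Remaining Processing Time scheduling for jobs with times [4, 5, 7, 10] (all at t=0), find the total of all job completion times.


Since all jobs arrive at t=0, SRPT equals SPT ordering.
SPT order: [4, 5, 7, 10]
Completion times:
  Job 1: p=4, C=4
  Job 2: p=5, C=9
  Job 3: p=7, C=16
  Job 4: p=10, C=26
Total completion time = 4 + 9 + 16 + 26 = 55

55


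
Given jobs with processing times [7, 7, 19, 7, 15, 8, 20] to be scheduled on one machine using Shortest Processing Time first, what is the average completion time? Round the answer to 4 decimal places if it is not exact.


Sort jobs by processing time (SPT order): [7, 7, 7, 8, 15, 19, 20]
Compute completion times sequentially:
  Job 1: processing = 7, completes at 7
  Job 2: processing = 7, completes at 14
  Job 3: processing = 7, completes at 21
  Job 4: processing = 8, completes at 29
  Job 5: processing = 15, completes at 44
  Job 6: processing = 19, completes at 63
  Job 7: processing = 20, completes at 83
Sum of completion times = 261
Average completion time = 261/7 = 37.2857

37.2857


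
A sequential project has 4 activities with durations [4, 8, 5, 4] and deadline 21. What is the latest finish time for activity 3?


LF(activity 3) = deadline - sum of successor durations
Successors: activities 4 through 4 with durations [4]
Sum of successor durations = 4
LF = 21 - 4 = 17

17


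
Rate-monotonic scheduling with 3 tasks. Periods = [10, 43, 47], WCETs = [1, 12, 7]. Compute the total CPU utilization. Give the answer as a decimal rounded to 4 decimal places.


Compute individual utilizations (exact fractions):
  Task 1: C/T = 1/10 (approx. 0.1)
  Task 2: C/T = 12/43 (approx. 0.2791)
  Task 3: C/T = 7/47 (approx. 0.1489)
Total utilization U = 1/10 + 12/43 + 7/47 = 10671/20210
Rounded to 4 decimal places: U = 0.5280
RM (Liu & Layland) bound for 3 tasks = 0.779763; compare with U = 10671/20210 (approx. 0.528006)
U <= bound, so schedulable by RM sufficient condition.

0.5280


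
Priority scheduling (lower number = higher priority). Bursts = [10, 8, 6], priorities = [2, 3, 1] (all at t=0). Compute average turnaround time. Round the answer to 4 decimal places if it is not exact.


Sort by priority (ascending = highest first):
Order: [(1, 6), (2, 10), (3, 8)]
Completion times:
  Priority 1, burst=6, C=6
  Priority 2, burst=10, C=16
  Priority 3, burst=8, C=24
Average turnaround = 46/3 = 15.3333

15.3333


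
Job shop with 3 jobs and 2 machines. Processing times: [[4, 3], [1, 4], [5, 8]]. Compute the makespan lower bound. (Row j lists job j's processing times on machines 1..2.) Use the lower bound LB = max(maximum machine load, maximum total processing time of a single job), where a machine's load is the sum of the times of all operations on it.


Machine loads:
  Machine 1: 4 + 1 + 5 = 10
  Machine 2: 3 + 4 + 8 = 15
Max machine load = 15
Job totals:
  Job 1: 7
  Job 2: 5
  Job 3: 13
Max job total = 13
Lower bound = max(15, 13) = 15

15


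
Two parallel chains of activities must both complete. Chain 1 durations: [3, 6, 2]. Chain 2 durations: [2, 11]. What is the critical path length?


Path A total = 3 + 6 + 2 = 11
Path B total = 2 + 11 = 13
Critical path = longest path = max(11, 13) = 13

13


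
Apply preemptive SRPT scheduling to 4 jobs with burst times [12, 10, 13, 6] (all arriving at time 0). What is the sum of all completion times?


Since all jobs arrive at t=0, SRPT equals SPT ordering.
SPT order: [6, 10, 12, 13]
Completion times:
  Job 1: p=6, C=6
  Job 2: p=10, C=16
  Job 3: p=12, C=28
  Job 4: p=13, C=41
Total completion time = 6 + 16 + 28 + 41 = 91

91


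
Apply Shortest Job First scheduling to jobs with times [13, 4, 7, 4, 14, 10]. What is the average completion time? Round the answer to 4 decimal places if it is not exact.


SJF order (ascending): [4, 4, 7, 10, 13, 14]
Completion times:
  Job 1: burst=4, C=4
  Job 2: burst=4, C=8
  Job 3: burst=7, C=15
  Job 4: burst=10, C=25
  Job 5: burst=13, C=38
  Job 6: burst=14, C=52
Average completion = 142/6 = 23.6667

23.6667


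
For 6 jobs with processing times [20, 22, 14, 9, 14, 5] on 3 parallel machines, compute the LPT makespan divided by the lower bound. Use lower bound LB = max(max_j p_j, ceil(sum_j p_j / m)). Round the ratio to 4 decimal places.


LPT order: [22, 20, 14, 14, 9, 5]
Machine loads after assignment: [27, 29, 28]
LPT makespan = 29
Lower bound = max(max_job, ceil(total/3)) = max(22, 28) = 28
Ratio = 29 / 28 = 1.0357

1.0357


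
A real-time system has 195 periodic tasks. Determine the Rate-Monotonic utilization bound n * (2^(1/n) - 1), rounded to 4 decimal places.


Compute 2^(1/195) = 1.0035609260
Subtract 1: 1.0035609260 - 1 = 0.0035609260
Multiply by n: 195 * 0.0035609260 = 0.6943805700
Round to 4 dp: 0.6944

0.6944


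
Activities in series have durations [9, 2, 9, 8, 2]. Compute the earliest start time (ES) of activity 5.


Activity 5 starts after activities 1 through 4 complete.
Predecessor durations: [9, 2, 9, 8]
ES = 9 + 2 + 9 + 8 = 28

28


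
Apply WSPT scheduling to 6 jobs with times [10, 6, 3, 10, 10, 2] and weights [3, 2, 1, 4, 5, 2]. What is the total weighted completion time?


Compute p/w ratios and sort ascending (WSPT): [(2, 2), (10, 5), (10, 4), (6, 2), (3, 1), (10, 3)]
Compute weighted completion times:
  Job (p=2,w=2): C=2, w*C=2*2=4
  Job (p=10,w=5): C=12, w*C=5*12=60
  Job (p=10,w=4): C=22, w*C=4*22=88
  Job (p=6,w=2): C=28, w*C=2*28=56
  Job (p=3,w=1): C=31, w*C=1*31=31
  Job (p=10,w=3): C=41, w*C=3*41=123
Total weighted completion time = 362

362


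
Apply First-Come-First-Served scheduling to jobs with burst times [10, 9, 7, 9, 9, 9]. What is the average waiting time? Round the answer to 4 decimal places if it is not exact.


FCFS order (as given): [10, 9, 7, 9, 9, 9]
Waiting times:
  Job 1: wait = 0
  Job 2: wait = 10
  Job 3: wait = 19
  Job 4: wait = 26
  Job 5: wait = 35
  Job 6: wait = 44
Sum of waiting times = 134
Average waiting time = 134/6 = 22.3333

22.3333


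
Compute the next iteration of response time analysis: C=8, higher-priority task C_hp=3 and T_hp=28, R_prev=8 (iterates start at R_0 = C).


R_next = C + ceil(R_prev / T_hp) * C_hp
ceil(8 / 28) = ceil(0.2857) = 1
Interference = 1 * 3 = 3
R_next = 8 + 3 = 11

11


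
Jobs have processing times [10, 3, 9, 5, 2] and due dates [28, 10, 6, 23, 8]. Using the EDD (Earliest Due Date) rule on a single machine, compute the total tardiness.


Sort by due date (EDD order): [(9, 6), (2, 8), (3, 10), (5, 23), (10, 28)]
Compute completion times and tardiness:
  Job 1: p=9, d=6, C=9, tardiness=max(0,9-6)=3
  Job 2: p=2, d=8, C=11, tardiness=max(0,11-8)=3
  Job 3: p=3, d=10, C=14, tardiness=max(0,14-10)=4
  Job 4: p=5, d=23, C=19, tardiness=max(0,19-23)=0
  Job 5: p=10, d=28, C=29, tardiness=max(0,29-28)=1
Total tardiness = 11

11


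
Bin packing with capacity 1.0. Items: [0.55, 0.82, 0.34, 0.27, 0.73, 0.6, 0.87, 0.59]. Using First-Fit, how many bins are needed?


Place items sequentially using First-Fit:
  Item 0.55 -> new Bin 1
  Item 0.82 -> new Bin 2
  Item 0.34 -> Bin 1 (now 0.89)
  Item 0.27 -> new Bin 3
  Item 0.73 -> Bin 3 (now 1.0)
  Item 0.6 -> new Bin 4
  Item 0.87 -> new Bin 5
  Item 0.59 -> new Bin 6
Total bins used = 6

6


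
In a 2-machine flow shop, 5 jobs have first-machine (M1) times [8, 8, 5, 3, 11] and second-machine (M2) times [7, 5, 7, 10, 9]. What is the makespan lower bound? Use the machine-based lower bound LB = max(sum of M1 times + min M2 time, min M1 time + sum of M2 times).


LB1 = sum(M1 times) + min(M2 times) = 35 + 5 = 40
LB2 = min(M1 times) + sum(M2 times) = 3 + 38 = 41
Lower bound = max(LB1, LB2) = max(40, 41) = 41

41


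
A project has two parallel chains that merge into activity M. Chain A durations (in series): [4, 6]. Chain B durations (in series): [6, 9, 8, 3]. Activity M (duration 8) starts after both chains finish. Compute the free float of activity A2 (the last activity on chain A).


ES(A2) = sum of predecessors on chain A = 4
EF(A2) = ES + duration = 4 + 6 = 10
Successor of A2 is M. ES(M) = max(sum(A), sum(B)) = max(10, 26) = 26
Free float = ES(successor) - EF(current) = 26 - 10 = 16

16


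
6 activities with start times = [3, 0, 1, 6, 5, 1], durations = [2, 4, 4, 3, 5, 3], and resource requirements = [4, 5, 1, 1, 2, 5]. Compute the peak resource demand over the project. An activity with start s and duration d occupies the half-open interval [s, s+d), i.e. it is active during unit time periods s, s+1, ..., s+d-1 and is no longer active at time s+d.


Each activity i is active on [start_i, start_i + duration_i).
Compute total resource usage per time slot:
  t=0: active resources = [5], total = 5
  t=1: active resources = [5, 1, 5], total = 11
  t=2: active resources = [5, 1, 5], total = 11
  t=3: active resources = [4, 5, 1, 5], total = 15
  t=4: active resources = [4, 1], total = 5
  t=5: active resources = [2], total = 2
  t=6: active resources = [1, 2], total = 3
  t=7: active resources = [1, 2], total = 3
  t=8: active resources = [1, 2], total = 3
  t=9: active resources = [2], total = 2
Peak resource demand = 15

15


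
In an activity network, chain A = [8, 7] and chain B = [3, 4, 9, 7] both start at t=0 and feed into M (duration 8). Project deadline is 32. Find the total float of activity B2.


Forward pass: ES(B2) = sum of predecessors on chain B = 3
EF = ES + duration = 3 + 4 = 7
Backward pass: LF(M) = deadline = 32; LS(M) = 32 - 8 = 24
LF(B2) = LS(M) - sum(successors on chain B) = 24 - 16 = 8
LS = LF - duration = 8 - 4 = 4
Total float = LS - ES = 4 - 3 = 1

1


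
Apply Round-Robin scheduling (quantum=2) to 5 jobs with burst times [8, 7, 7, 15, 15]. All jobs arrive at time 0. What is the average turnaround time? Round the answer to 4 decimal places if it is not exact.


Time quantum = 2
Execution trace:
  J1 runs 2 units, time = 2
  J2 runs 2 units, time = 4
  J3 runs 2 units, time = 6
  J4 runs 2 units, time = 8
  J5 runs 2 units, time = 10
  J1 runs 2 units, time = 12
  J2 runs 2 units, time = 14
  J3 runs 2 units, time = 16
  J4 runs 2 units, time = 18
  J5 runs 2 units, time = 20
  J1 runs 2 units, time = 22
  J2 runs 2 units, time = 24
  J3 runs 2 units, time = 26
  J4 runs 2 units, time = 28
  J5 runs 2 units, time = 30
  J1 runs 2 units, time = 32
  J2 runs 1 units, time = 33
  J3 runs 1 units, time = 34
  J4 runs 2 units, time = 36
  J5 runs 2 units, time = 38
  J4 runs 2 units, time = 40
  J5 runs 2 units, time = 42
  J4 runs 2 units, time = 44
  J5 runs 2 units, time = 46
  J4 runs 2 units, time = 48
  J5 runs 2 units, time = 50
  J4 runs 1 units, time = 51
  J5 runs 1 units, time = 52
Finish times: [32, 33, 34, 51, 52]
Average turnaround = 202/5 = 40.4

40.4


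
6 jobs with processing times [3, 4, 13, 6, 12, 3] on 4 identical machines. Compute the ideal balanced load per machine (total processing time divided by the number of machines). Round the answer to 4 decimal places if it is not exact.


Total processing time = 3 + 4 + 13 + 6 + 12 + 3 = 41
Number of machines = 4
Ideal balanced load = 41 / 4 = 10.25

10.25


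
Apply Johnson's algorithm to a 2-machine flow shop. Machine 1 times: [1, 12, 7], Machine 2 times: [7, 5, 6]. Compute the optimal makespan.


Apply Johnson's rule:
  Group 1 (a <= b): [(1, 1, 7)]
  Group 2 (a > b): [(3, 7, 6), (2, 12, 5)]
Optimal job order: [1, 3, 2]
Schedule:
  Job 1: M1 done at 1, M2 done at 8
  Job 3: M1 done at 8, M2 done at 14
  Job 2: M1 done at 20, M2 done at 25
Makespan = 25

25


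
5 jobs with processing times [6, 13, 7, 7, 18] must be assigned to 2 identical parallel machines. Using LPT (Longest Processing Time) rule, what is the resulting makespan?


Sort jobs in decreasing order (LPT): [18, 13, 7, 7, 6]
Assign each job to the least loaded machine:
  Machine 1: jobs [18, 7], load = 25
  Machine 2: jobs [13, 7, 6], load = 26
Makespan = max load = 26

26


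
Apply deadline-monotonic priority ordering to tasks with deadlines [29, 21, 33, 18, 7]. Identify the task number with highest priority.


Sort tasks by relative deadline (ascending):
  Task 5: deadline = 7
  Task 4: deadline = 18
  Task 2: deadline = 21
  Task 1: deadline = 29
  Task 3: deadline = 33
Priority order (highest first): [5, 4, 2, 1, 3]
Highest priority task = 5

5


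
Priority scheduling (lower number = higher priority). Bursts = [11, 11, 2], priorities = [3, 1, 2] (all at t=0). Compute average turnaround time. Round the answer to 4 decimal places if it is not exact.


Sort by priority (ascending = highest first):
Order: [(1, 11), (2, 2), (3, 11)]
Completion times:
  Priority 1, burst=11, C=11
  Priority 2, burst=2, C=13
  Priority 3, burst=11, C=24
Average turnaround = 48/3 = 16.0

16.0


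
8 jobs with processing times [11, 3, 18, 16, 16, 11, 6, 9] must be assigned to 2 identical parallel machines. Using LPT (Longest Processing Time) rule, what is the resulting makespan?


Sort jobs in decreasing order (LPT): [18, 16, 16, 11, 11, 9, 6, 3]
Assign each job to the least loaded machine:
  Machine 1: jobs [18, 11, 11, 6], load = 46
  Machine 2: jobs [16, 16, 9, 3], load = 44
Makespan = max load = 46

46


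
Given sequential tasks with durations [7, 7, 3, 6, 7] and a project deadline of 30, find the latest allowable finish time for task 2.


LF(activity 2) = deadline - sum of successor durations
Successors: activities 3 through 5 with durations [3, 6, 7]
Sum of successor durations = 16
LF = 30 - 16 = 14

14


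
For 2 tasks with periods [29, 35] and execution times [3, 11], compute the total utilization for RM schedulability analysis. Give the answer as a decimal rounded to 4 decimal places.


Compute individual utilizations (exact fractions):
  Task 1: C/T = 3/29 (approx. 0.1034)
  Task 2: C/T = 11/35 (approx. 0.3143)
Total utilization U = 3/29 + 11/35 = 424/1015
Rounded to 4 decimal places: U = 0.4177
RM (Liu & Layland) bound for 2 tasks = 0.828427; compare with U = 424/1015 (approx. 0.417734)
U <= bound, so schedulable by RM sufficient condition.

0.4177


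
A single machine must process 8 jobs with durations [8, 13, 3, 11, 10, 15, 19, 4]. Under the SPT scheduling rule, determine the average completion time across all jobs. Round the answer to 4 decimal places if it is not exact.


Sort jobs by processing time (SPT order): [3, 4, 8, 10, 11, 13, 15, 19]
Compute completion times sequentially:
  Job 1: processing = 3, completes at 3
  Job 2: processing = 4, completes at 7
  Job 3: processing = 8, completes at 15
  Job 4: processing = 10, completes at 25
  Job 5: processing = 11, completes at 36
  Job 6: processing = 13, completes at 49
  Job 7: processing = 15, completes at 64
  Job 8: processing = 19, completes at 83
Sum of completion times = 282
Average completion time = 282/8 = 35.25

35.25


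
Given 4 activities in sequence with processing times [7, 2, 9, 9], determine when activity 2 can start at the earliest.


Activity 2 starts after activities 1 through 1 complete.
Predecessor durations: [7]
ES = 7 = 7

7


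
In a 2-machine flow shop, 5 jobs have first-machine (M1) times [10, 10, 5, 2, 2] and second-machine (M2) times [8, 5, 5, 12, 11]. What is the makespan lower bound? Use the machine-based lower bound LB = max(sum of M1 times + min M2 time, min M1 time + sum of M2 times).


LB1 = sum(M1 times) + min(M2 times) = 29 + 5 = 34
LB2 = min(M1 times) + sum(M2 times) = 2 + 41 = 43
Lower bound = max(LB1, LB2) = max(34, 43) = 43

43
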